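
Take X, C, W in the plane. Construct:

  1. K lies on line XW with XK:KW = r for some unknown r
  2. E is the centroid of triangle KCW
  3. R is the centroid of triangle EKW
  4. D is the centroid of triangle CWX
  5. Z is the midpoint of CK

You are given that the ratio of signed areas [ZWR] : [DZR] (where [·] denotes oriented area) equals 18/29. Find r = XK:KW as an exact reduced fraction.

r = 5/2

Choose coordinates X = (0, 0), C = (1, 0), W = (0, 1).
1. With XK:KW = r, write λ = r/(r+1) so K = X + λ·(W−X); K is affine-linear in λ
2. E is the centroid of triangle KCW ⇒ E is an affine combination of earlier points and hence also affine-linear in λ
3. R is the centroid of triangle EKW ⇒ R is an affine combination of earlier points and hence also affine-linear in λ
4. D is the centroid of triangle CWX ⇒ D = (1/3, 1/3)
5. Z is the midpoint of CK ⇒ Z is an affine combination of earlier points and hence also affine-linear in λ
Every point depending on K is an affine combination of K and λ-independent points, so each such coordinate is linear in λ; the λ² term in each signed area is a multiple of (W−X)×(W−X) = 0, so 2·[ZWR] and 2·[DZR] are each linear in λ. Evaluating at λ=0 and λ=1:
  2·[ZWR] = -1/6·λ + 1/6,   2·[DZR] = 5/27·λ − 1/18
So [ZWR]:[DZR] = (-1/6·λ + 1/6) / (5/27·λ − 1/18). Setting this equal to 18/29:
  -1/6·λ + 1/6 = 18/29·(5/27·λ − 1/18)  ⇒  λ = 5/7
Then r = λ/(1−λ) = (5/7)/(2/7) = 5/2. Check: with r = 5/2, K = (0, 5/7) and [ZWR]:[DZR] = 18/29 as required.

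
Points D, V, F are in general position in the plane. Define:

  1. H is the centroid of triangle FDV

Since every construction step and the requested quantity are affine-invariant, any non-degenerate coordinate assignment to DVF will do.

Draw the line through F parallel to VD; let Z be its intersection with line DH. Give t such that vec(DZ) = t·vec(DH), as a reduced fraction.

Work in coordinates with D = (0, 0), V = (1, 0), F = (0, 1).
1. H is the centroid of triangle FDV ⇒ H = (1/3, 1/3)
through F parallel to VD: direction (-1, 0); meets DH at Z = (1, 1)
Z = D + t·(H−D) with t = 3

t = 3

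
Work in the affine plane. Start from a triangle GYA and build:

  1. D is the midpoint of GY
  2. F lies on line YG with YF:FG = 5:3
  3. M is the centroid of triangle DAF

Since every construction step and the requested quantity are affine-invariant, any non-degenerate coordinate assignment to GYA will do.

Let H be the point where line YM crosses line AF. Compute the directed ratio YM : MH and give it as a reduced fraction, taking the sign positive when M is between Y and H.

YM:MH = 14

Assign G = (0, 0), Y = (1, 0), A = (0, 1) — the answer is frame-independent, so this choice is without loss of generality.
1. D is the midpoint of GY ⇒ D = (1/2, 0)
2. F lies on line YG with YF:FG = 5:3 ⇒ F = (3/8, 0)
3. M is the centroid of triangle DAF ⇒ M = (7/24, 1/3)
line YM meets AF at H = (27/112, 5/14)
M = Y + t·(H−Y) with t = 14/15, so YM:MH = 14/15:1/15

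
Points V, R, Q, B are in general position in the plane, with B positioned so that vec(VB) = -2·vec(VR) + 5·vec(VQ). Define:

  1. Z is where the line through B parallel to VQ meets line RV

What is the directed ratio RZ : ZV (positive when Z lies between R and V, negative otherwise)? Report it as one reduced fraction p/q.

Set V = (0, 0), R = (1, 0), Q = (0, 1), B = (-2, 5); any affine frame gives the same invariant.
1. Z is where the line through B parallel to VQ meets line RV ⇒ Z = (-2, 0)
Z = R + t·(V−R) with t = 3, so RZ:ZV = t:(1−t) = 3:-2

RZ:ZV = -3/2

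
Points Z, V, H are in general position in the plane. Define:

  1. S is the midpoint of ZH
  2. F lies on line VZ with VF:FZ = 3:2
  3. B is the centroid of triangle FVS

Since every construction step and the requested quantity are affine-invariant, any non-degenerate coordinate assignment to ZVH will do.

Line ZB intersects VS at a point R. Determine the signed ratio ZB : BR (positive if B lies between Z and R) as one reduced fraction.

ZB:BR = 4

Assign Z = (0, 0), V = (1, 0), H = (0, 1) — the answer is frame-independent, so this choice is without loss of generality.
1. S is the midpoint of ZH ⇒ S = (0, 1/2)
2. F lies on line VZ with VF:FZ = 3:2 ⇒ F = (2/5, 0)
3. B is the centroid of triangle FVS ⇒ B = (7/15, 1/6)
line ZB meets VS at R = (7/12, 5/24)
B = Z + t·(R−Z) with t = 4/5, so ZB:BR = 4/5:1/5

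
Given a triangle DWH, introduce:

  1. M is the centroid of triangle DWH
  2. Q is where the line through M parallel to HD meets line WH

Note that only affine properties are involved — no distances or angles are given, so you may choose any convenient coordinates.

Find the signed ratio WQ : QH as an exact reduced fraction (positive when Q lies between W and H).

Work in coordinates with D = (0, 0), W = (1, 0), H = (0, 1).
1. M is the centroid of triangle DWH ⇒ M = (1/3, 1/3)
2. Q is where the line through M parallel to HD meets line WH ⇒ Q = (1/3, 2/3)
Q = W + t·(H−W) with t = 2/3, so WQ:QH = t:(1−t) = 2/3:1/3

WQ:QH = 2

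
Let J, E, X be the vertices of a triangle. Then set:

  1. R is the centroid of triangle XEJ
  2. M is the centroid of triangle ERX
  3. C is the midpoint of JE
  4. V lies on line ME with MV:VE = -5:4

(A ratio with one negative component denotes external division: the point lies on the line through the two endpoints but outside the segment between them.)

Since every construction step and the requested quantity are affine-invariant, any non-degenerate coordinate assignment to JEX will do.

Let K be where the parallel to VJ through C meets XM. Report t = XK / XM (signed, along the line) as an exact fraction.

Work in coordinates with J = (0, 0), E = (1, 0), X = (0, 1).
1. R is the centroid of triangle XEJ ⇒ R = (1/3, 1/3)
2. M is the centroid of triangle ERX ⇒ M = (4/9, 4/9)
3. C is the midpoint of JE ⇒ C = (1/2, 0)
4. V lies on line ME with MV:VE = -5:4 ⇒ V = (29/9, -16/9)
through C parallel to VJ: direction (-29/9, 16/9); meets XM at K = (28/27, -8/27)
K = X + t·(M−X) with t = 7/3

t = 7/3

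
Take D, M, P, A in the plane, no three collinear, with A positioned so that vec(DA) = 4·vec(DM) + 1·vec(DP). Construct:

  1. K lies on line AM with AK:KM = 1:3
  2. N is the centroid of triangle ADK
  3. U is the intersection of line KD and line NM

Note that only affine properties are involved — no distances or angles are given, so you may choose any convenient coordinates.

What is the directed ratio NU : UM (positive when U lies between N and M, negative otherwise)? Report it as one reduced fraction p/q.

NU:UM = 1/9

Work in coordinates with D = (0, 0), M = (1, 0), P = (0, 1), A = (4, 1).
1. K lies on line AM with AK:KM = 1:3 ⇒ K = (13/4, 3/4)
2. N is the centroid of triangle ADK ⇒ N = (29/12, 7/12)
3. U is the intersection of line KD and line NM ⇒ U = (91/40, 21/40)
U = N + t·(M−N) with t = 1/10, so NU:UM = t:(1−t) = 1/10:9/10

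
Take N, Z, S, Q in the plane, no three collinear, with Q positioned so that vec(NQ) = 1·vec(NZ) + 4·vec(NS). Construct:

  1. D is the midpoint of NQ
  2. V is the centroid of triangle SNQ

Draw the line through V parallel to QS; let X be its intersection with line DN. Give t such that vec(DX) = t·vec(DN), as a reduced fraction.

Set N = (0, 0), Z = (1, 0), S = (0, 1), Q = (1, 4); any affine frame gives the same invariant.
1. D is the midpoint of NQ ⇒ D = (1/2, 2)
2. V is the centroid of triangle SNQ ⇒ V = (1/3, 5/3)
through V parallel to QS: direction (-1, -3); meets DN at X = (2/3, 8/3)
X = D + t·(N−D) with t = -1/3

t = -1/3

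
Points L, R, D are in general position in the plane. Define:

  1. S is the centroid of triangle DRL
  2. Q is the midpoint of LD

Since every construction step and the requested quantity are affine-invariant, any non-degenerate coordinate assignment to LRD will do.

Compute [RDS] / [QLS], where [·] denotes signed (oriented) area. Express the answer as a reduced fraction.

[RDS]:[QLS] = 2

Work in coordinates with L = (0, 0), R = (1, 0), D = (0, 1).
1. S is the centroid of triangle DRL ⇒ S = (1/3, 1/3)
2. Q is the midpoint of LD ⇒ Q = (0, 1/2)
2·[RDS] = 1/3, 2·[QLS] = 1/6
[RDS]:[QLS] = 1/3:1/6 = 2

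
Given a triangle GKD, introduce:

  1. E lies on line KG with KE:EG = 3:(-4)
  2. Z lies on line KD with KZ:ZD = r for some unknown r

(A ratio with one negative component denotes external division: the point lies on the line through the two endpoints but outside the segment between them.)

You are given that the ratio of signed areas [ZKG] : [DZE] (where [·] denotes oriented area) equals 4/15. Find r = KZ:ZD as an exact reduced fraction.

r = -4/5

Work in coordinates with G = (0, 0), K = (1, 0), D = (0, 1).
1. E lies on line KG with KE:EG = 3:(-4) ⇒ E = (4, 0)
2. With KZ:ZD = r, write λ = r/(r+1) so Z = K + λ·(D−K); Z is affine-linear in λ
Every point depending on Z is an affine combination of Z and λ-independent points, so each such coordinate is linear in λ; the λ² term in each signed area is a multiple of (D−K)×(D−K) = 0, so 2·[ZKG] and 2·[DZE] are each linear in λ. Evaluating at λ=0 and λ=1:
  2·[ZKG] = −λ,   2·[DZE] = -3·λ + 3
So [ZKG]:[DZE] = (−λ) / (-3·λ + 3). Setting this equal to 4/15:
  −λ = 4/15·(-3·λ + 3)  ⇒  λ = -4
Then r = λ/(1−λ) = (-4)/(5) = -4/5. Check: with r = -4/5, Z = (5, -4) and [ZKG]:[DZE] = 4/15 as required.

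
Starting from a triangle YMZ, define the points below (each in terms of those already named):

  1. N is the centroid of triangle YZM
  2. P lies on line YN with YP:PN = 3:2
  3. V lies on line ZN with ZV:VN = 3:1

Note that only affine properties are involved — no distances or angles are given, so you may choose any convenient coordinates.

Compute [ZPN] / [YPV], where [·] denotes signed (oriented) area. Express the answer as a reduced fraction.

Assign Y = (0, 0), M = (1, 0), Z = (0, 1) — the answer is frame-independent, so this choice is without loss of generality.
1. N is the centroid of triangle YZM ⇒ N = (1/3, 1/3)
2. P lies on line YN with YP:PN = 3:2 ⇒ P = (1/5, 1/5)
3. V lies on line ZN with ZV:VN = 3:1 ⇒ V = (1/4, 1/2)
2·[ZPN] = 2/15, 2·[YPV] = 1/20
[ZPN]:[YPV] = 2/15:1/20 = 8/3

[ZPN]:[YPV] = 8/3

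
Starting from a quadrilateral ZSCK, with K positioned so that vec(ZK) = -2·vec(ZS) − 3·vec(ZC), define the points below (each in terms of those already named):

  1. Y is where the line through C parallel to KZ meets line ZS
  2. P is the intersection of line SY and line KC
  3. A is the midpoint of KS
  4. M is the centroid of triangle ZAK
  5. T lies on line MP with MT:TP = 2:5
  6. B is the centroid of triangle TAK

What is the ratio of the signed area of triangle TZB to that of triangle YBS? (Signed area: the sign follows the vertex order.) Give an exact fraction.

Choose coordinates Z = (0, 0), S = (1, 0), C = (0, 1), K = (-2, -3).
1. Y is where the line through C parallel to KZ meets line ZS ⇒ Y = (-2/3, 0)
2. P is the intersection of line SY and line KC ⇒ P = (-1/2, 0)
3. A is the midpoint of KS ⇒ A = (-1/2, -3/2)
4. M is the centroid of triangle ZAK ⇒ M = (-5/6, -3/2)
5. T lies on line MP with MT:TP = 2:5 ⇒ T = (-31/42, -15/14)
6. B is the centroid of triangle TAK ⇒ B = (-68/63, -13/7)
2·[TZB] = -3/14, 2·[YBS] = 65/21
[TZB]:[YBS] = -3/14:65/21 = -9/130

[TZB]:[YBS] = -9/130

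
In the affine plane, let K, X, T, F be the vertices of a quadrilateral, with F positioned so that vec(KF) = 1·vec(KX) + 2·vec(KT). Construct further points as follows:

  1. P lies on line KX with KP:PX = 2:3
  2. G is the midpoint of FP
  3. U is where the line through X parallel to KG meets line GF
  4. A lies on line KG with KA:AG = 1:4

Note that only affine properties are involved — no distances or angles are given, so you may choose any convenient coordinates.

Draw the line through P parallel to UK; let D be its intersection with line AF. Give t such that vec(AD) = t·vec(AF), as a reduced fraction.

Work in coordinates with K = (0, 0), X = (1, 0), T = (0, 1), F = (1, 2).
1. P lies on line KX with KP:PX = 2:3 ⇒ P = (2/5, 0)
2. G is the midpoint of FP ⇒ G = (7/10, 1)
3. U is where the line through X parallel to KG meets line GF ⇒ U = (-1/20, -3/2)
4. A lies on line KG with KA:AG = 1:4 ⇒ A = (7/50, 1/5)
through P parallel to UK: direction (1/20, 3/2); meets AF at D = (32/75, 4/5)
D = A + t·(F−A) with t = 1/3

t = 1/3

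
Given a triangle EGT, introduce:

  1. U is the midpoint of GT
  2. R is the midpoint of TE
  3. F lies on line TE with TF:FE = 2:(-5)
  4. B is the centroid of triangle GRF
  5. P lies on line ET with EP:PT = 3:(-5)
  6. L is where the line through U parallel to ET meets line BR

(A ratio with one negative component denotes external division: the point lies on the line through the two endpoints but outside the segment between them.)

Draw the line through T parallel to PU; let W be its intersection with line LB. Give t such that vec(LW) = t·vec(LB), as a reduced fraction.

t = 39/10

Choose coordinates E = (0, 0), G = (1, 0), T = (0, 1).
1. U is the midpoint of GT ⇒ U = (1/2, 1/2)
2. R is the midpoint of TE ⇒ R = (0, 1/2)
3. F lies on line TE with TF:FE = 2:(-5) ⇒ F = (0, 5/3)
4. B is the centroid of triangle GRF ⇒ B = (1/3, 13/18)
5. P lies on line ET with EP:PT = 3:(-5) ⇒ P = (0, -3/2)
6. L is where the line through U parallel to ET meets line BR ⇒ L = (1/2, 5/6)
through T parallel to PU: direction (1/2, 2); meets LB at W = (-3/20, 2/5)
W = L + t·(B−L) with t = 39/10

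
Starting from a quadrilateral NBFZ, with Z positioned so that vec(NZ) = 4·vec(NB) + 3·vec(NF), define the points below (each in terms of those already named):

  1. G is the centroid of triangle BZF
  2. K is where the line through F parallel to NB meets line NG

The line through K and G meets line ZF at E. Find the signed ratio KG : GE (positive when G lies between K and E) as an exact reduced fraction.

Choose coordinates N = (0, 0), B = (1, 0), F = (0, 1), Z = (4, 3).
1. G is the centroid of triangle BZF ⇒ G = (5/3, 4/3)
2. K is where the line through F parallel to NB meets line NG ⇒ K = (5/4, 1)
line KG meets ZF at E = (10/3, 8/3)
G = K + t·(E−K) with t = 1/5, so KG:GE = 1/5:4/5

KG:GE = 1/4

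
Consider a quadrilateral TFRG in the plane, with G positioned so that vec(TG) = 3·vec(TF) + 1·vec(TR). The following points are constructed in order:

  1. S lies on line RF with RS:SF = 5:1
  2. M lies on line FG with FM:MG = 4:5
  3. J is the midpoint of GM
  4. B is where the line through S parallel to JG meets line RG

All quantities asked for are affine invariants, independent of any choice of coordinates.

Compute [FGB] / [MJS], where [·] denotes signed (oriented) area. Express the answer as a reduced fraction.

Assign T = (0, 0), F = (1, 0), R = (0, 1), G = (3, 1) — the answer is frame-independent, so this choice is without loss of generality.
1. S lies on line RF with RS:SF = 5:1 ⇒ S = (5/6, 1/6)
2. M lies on line FG with FM:MG = 4:5 ⇒ M = (17/9, 4/9)
3. J is the midpoint of GM ⇒ J = (22/9, 13/18)
4. B is where the line through S parallel to JG meets line RG ⇒ B = (5/2, 1)
2·[FGB] = 1/2, 2·[MJS] = 5/36
[FGB]:[MJS] = 1/2:5/36 = 18/5

[FGB]:[MJS] = 18/5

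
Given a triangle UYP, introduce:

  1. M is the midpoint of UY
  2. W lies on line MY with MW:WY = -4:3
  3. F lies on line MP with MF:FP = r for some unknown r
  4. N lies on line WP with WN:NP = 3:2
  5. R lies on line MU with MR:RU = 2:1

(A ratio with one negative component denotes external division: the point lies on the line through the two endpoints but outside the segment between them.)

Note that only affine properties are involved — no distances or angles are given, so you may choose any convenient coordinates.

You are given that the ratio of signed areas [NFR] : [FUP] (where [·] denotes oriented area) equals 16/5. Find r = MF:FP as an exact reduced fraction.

Choose coordinates U = (0, 0), Y = (1, 0), P = (0, 1).
1. M is the midpoint of UY ⇒ M = (1/2, 0)
2. W lies on line MY with MW:WY = -4:3 ⇒ W = (5/2, 0)
3. With MF:FP = r, write λ = r/(r+1) so F = M + λ·(P−M); F is affine-linear in λ
4. N lies on line WP with WN:NP = 3:2 ⇒ N = (1, 3/5)
5. R lies on line MU with MR:RU = 2:1 ⇒ R = (1/6, 0)
Every point depending on F is an affine combination of F and λ-independent points, so each such coordinate is linear in λ; the λ² term in each signed area is a multiple of (P−M)×(P−M) = 0, so 2·[NFR] and 2·[FUP] are each linear in λ. Evaluating at λ=0 and λ=1:
  2·[NFR] = 17/15·λ − 1/5,   2·[FUP] = 1/2·λ − 1/2
So [NFR]:[FUP] = (17/15·λ − 1/5) / (1/2·λ − 1/2). Setting this equal to 16/5:
  17/15·λ − 1/5 = 16/5·(1/2·λ − 1/2)  ⇒  λ = 3
Then r = λ/(1−λ) = (3)/(-2) = -3/2. Check: with r = -3/2, F = (-1, 3) and [NFR]:[FUP] = 16/5 as required.

r = -3/2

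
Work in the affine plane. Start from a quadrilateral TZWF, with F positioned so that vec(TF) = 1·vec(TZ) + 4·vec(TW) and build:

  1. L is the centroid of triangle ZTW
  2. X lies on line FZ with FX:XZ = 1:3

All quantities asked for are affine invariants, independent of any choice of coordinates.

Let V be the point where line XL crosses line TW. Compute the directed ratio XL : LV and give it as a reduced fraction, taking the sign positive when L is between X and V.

XL:LV = 2

Choose coordinates T = (0, 0), Z = (1, 0), W = (0, 1), F = (1, 4).
1. L is the centroid of triangle ZTW ⇒ L = (1/3, 1/3)
2. X lies on line FZ with FX:XZ = 1:3 ⇒ X = (1, 3)
line XL meets TW at V = (0, -1)
L = X + t·(V−X) with t = 2/3, so XL:LV = 2/3:1/3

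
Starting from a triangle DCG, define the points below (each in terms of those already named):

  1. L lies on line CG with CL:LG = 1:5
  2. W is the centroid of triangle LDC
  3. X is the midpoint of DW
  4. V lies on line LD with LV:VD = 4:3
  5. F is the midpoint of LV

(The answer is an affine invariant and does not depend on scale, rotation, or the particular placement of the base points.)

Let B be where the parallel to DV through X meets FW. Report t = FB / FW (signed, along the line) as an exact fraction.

t = 1/2

Work in coordinates with D = (0, 0), C = (1, 0), G = (0, 1).
1. L lies on line CG with CL:LG = 1:5 ⇒ L = (5/6, 1/6)
2. W is the centroid of triangle LDC ⇒ W = (11/18, 1/18)
3. X is the midpoint of DW ⇒ X = (11/36, 1/36)
4. V lies on line LD with LV:VD = 4:3 ⇒ V = (5/14, 1/14)
5. F is the midpoint of LV ⇒ F = (25/42, 5/42)
through X parallel to DV: direction (5/14, 1/14); meets FW at B = (38/63, 11/126)
B = F + t·(W−F) with t = 1/2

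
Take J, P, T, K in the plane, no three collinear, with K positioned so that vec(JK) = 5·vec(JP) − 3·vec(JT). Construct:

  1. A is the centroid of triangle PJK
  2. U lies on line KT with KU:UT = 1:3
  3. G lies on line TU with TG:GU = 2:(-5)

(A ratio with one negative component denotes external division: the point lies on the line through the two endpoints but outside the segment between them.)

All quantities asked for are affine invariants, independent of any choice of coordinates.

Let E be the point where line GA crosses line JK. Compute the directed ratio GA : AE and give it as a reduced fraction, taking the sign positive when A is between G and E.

Assign J = (0, 0), P = (1, 0), T = (0, 1), K = (5, -3) — the answer is frame-independent, so this choice is without loss of generality.
1. A is the centroid of triangle PJK ⇒ A = (2, -1)
2. U lies on line KT with KU:UT = 1:3 ⇒ U = (15/4, -2)
3. G lies on line TU with TG:GU = 2:(-5) ⇒ G = (-5/2, 3)
line GA meets JK at E = (35/13, -21/13)
A = G + t·(E−G) with t = 13/15, so GA:AE = 13/15:2/15

GA:AE = 13/2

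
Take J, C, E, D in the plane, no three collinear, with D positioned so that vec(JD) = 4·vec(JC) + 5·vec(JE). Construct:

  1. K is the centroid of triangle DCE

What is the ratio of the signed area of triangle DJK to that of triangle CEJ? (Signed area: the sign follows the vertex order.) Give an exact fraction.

[DJK]:[CEJ] = 1/3

Work in coordinates with J = (0, 0), C = (1, 0), E = (0, 1), D = (4, 5).
1. K is the centroid of triangle DCE ⇒ K = (5/3, 2)
2·[DJK] = 1/3, 2·[CEJ] = 1
[DJK]:[CEJ] = 1/3:1 = 1/3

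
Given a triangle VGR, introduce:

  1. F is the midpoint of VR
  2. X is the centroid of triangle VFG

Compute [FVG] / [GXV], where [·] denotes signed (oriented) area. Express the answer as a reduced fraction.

[FVG]:[GXV] = 3

Work in coordinates with V = (0, 0), G = (1, 0), R = (0, 1).
1. F is the midpoint of VR ⇒ F = (0, 1/2)
2. X is the centroid of triangle VFG ⇒ X = (1/3, 1/6)
2·[FVG] = 1/2, 2·[GXV] = 1/6
[FVG]:[GXV] = 1/2:1/6 = 3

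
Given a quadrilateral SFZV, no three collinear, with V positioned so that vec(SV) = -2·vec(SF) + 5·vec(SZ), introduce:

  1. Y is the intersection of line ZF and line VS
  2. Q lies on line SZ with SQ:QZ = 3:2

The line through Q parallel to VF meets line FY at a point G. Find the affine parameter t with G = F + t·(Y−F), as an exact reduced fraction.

t = 24/25

Assign S = (0, 0), F = (1, 0), Z = (0, 1), V = (-2, 5) — the answer is frame-independent, so this choice is without loss of generality.
1. Y is the intersection of line ZF and line VS ⇒ Y = (-2/3, 5/3)
2. Q lies on line SZ with SQ:QZ = 3:2 ⇒ Q = (0, 3/5)
through Q parallel to VF: direction (3, -5); meets FY at G = (-3/5, 8/5)
G = F + t·(Y−F) with t = 24/25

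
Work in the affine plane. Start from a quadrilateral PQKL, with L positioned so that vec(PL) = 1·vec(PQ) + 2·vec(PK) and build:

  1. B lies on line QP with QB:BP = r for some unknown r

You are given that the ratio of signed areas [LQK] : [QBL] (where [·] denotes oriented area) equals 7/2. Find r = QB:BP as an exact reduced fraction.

Work in coordinates with P = (0, 0), Q = (1, 0), K = (0, 1), L = (1, 2).
1. With QB:BP = r, write λ = r/(r+1) so B = Q + λ·(P−Q); B is affine-linear in λ
Every point depending on B is an affine combination of B and λ-independent points, so each such coordinate is linear in λ; the λ² term in each signed area is a multiple of (P−Q)×(P−Q) = 0, so 2·[LQK] and 2·[QBL] are each linear in λ. Evaluating at λ=0 and λ=1:
  2·[LQK] = -2,   2·[QBL] = -2·λ
So [LQK]:[QBL] = (-2) / (-2·λ). Setting this equal to 7/2:
  -2 = 7/2·(-2·λ)  ⇒  λ = 2/7
Then r = λ/(1−λ) = (2/7)/(5/7) = 2/5. Check: with r = 2/5, B = (5/7, 0) and [LQK]:[QBL] = 7/2 as required.

r = 2/5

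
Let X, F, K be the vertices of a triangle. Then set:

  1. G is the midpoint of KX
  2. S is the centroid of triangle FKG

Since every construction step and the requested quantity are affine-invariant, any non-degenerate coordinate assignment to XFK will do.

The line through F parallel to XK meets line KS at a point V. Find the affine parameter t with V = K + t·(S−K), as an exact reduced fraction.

Set X = (0, 0), F = (1, 0), K = (0, 1); any affine frame gives the same invariant.
1. G is the midpoint of KX ⇒ G = (0, 1/2)
2. S is the centroid of triangle FKG ⇒ S = (1/3, 1/2)
through F parallel to XK: direction (0, 1); meets KS at V = (1, -1/2)
V = K + t·(S−K) with t = 3

t = 3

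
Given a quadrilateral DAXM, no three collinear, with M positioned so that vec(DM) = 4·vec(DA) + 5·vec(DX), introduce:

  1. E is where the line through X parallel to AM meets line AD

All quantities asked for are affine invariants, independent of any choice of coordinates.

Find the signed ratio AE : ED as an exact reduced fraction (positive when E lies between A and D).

AE:ED = -8/3

Work in coordinates with D = (0, 0), A = (1, 0), X = (0, 1), M = (4, 5).
1. E is where the line through X parallel to AM meets line AD ⇒ E = (-3/5, 0)
E = A + t·(D−A) with t = 8/5, so AE:ED = t:(1−t) = 8/5:-3/5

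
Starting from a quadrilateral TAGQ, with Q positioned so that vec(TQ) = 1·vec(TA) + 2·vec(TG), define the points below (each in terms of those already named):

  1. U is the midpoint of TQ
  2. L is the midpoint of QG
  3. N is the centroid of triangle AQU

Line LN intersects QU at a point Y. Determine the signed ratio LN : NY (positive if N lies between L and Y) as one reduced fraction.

LN:NY = -7/4

Choose coordinates T = (0, 0), A = (1, 0), G = (0, 1), Q = (1, 2).
1. U is the midpoint of TQ ⇒ U = (1/2, 1)
2. L is the midpoint of QG ⇒ L = (1/2, 3/2)
3. N is the centroid of triangle AQU ⇒ N = (5/6, 1)
line LN meets QU at Y = (9/14, 9/7)
N = L + t·(Y−L) with t = 7/3, so LN:NY = 7/3:-4/3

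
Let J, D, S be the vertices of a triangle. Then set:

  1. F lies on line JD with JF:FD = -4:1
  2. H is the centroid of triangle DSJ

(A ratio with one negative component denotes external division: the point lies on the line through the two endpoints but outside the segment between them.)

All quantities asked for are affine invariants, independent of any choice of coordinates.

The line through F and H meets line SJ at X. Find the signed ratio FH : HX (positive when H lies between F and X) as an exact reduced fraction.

FH:HX = 3

Set J = (0, 0), D = (1, 0), S = (0, 1); any affine frame gives the same invariant.
1. F lies on line JD with JF:FD = -4:1 ⇒ F = (4/3, 0)
2. H is the centroid of triangle DSJ ⇒ H = (1/3, 1/3)
line FH meets SJ at X = (0, 4/9)
H = F + t·(X−F) with t = 3/4, so FH:HX = 3/4:1/4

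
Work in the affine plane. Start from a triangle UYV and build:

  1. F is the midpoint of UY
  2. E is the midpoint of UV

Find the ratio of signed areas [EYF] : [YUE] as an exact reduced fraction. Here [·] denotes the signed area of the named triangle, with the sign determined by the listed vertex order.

[EYF]:[YUE] = 1/2

Assign U = (0, 0), Y = (1, 0), V = (0, 1) — the answer is frame-independent, so this choice is without loss of generality.
1. F is the midpoint of UY ⇒ F = (1/2, 0)
2. E is the midpoint of UV ⇒ E = (0, 1/2)
2·[EYF] = -1/4, 2·[YUE] = -1/2
[EYF]:[YUE] = -1/4:-1/2 = 1/2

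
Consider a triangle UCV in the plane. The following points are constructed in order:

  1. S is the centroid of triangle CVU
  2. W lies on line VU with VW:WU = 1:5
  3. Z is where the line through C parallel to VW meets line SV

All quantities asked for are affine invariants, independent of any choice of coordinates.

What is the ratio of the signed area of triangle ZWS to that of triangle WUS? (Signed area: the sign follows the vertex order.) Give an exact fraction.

Set U = (0, 0), C = (1, 0), V = (0, 1); any affine frame gives the same invariant.
1. S is the centroid of triangle CVU ⇒ S = (1/3, 1/3)
2. W lies on line VU with VW:WU = 1:5 ⇒ W = (0, 5/6)
3. Z is where the line through C parallel to VW meets line SV ⇒ Z = (1, -1)
2·[ZWS] = -1/9, 2·[WUS] = 5/18
[ZWS]:[WUS] = -1/9:5/18 = -2/5

[ZWS]:[WUS] = -2/5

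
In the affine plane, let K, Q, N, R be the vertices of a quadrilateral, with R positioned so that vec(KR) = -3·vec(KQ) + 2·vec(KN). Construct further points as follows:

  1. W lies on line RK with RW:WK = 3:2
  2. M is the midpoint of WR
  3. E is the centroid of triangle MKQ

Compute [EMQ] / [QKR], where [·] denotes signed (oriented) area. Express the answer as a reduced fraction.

[EMQ]:[QKR] = 7/30

Choose coordinates K = (0, 0), Q = (1, 0), N = (0, 1), R = (-3, 2).
1. W lies on line RK with RW:WK = 3:2 ⇒ W = (-6/5, 4/5)
2. M is the midpoint of WR ⇒ M = (-21/10, 7/5)
3. E is the centroid of triangle MKQ ⇒ E = (-11/30, 7/15)
2·[EMQ] = -7/15, 2·[QKR] = -2
[EMQ]:[QKR] = -7/15:-2 = 7/30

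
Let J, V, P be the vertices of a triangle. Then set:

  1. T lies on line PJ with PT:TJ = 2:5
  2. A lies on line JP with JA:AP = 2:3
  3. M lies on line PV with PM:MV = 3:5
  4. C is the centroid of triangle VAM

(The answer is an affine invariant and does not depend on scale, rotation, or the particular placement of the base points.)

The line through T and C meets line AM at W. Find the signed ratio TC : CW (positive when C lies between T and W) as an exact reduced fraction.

TC:CW = -68/35

Work in coordinates with J = (0, 0), V = (1, 0), P = (0, 1).
1. T lies on line PJ with PT:TJ = 2:5 ⇒ T = (0, 5/7)
2. A lies on line JP with JA:AP = 2:3 ⇒ A = (0, 2/5)
3. M lies on line PV with PM:MV = 3:5 ⇒ M = (3/8, 5/8)
4. C is the centroid of triangle VAM ⇒ C = (11/24, 41/120)
line TC meets AM at W = (121/544, 1451/2720)
C = T + t·(W−T) with t = 68/33, so TC:CW = 68/33:-35/33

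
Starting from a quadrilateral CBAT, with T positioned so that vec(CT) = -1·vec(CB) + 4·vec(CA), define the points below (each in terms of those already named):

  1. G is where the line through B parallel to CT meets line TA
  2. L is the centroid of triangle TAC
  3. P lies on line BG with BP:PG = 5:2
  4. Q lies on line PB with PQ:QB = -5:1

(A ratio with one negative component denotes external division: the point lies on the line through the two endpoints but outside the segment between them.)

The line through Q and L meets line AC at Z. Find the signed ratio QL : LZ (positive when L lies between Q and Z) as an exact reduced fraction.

Choose coordinates C = (0, 0), B = (1, 0), A = (0, 1), T = (-1, 4).
1. G is where the line through B parallel to CT meets line TA ⇒ G = (3, -8)
2. L is the centroid of triangle TAC ⇒ L = (-1/3, 5/3)
3. P lies on line BG with BP:PG = 5:2 ⇒ P = (17/7, -40/7)
4. Q lies on line PB with PQ:QB = -5:1 ⇒ Q = (9/14, 10/7)
line QL meets AC at Z = (0, 65/41)
L = Q + t·(Z−Q) with t = 41/27, so QL:LZ = 41/27:-14/27

QL:LZ = -41/14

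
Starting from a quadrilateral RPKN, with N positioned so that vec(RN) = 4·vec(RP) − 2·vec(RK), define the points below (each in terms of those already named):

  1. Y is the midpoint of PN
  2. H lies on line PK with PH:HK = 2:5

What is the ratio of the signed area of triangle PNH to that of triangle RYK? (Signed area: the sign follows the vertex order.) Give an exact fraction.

[PNH]:[RYK] = 4/35

Set R = (0, 0), P = (1, 0), K = (0, 1), N = (4, -2); any affine frame gives the same invariant.
1. Y is the midpoint of PN ⇒ Y = (5/2, -1)
2. H lies on line PK with PH:HK = 2:5 ⇒ H = (5/7, 2/7)
2·[PNH] = 2/7, 2·[RYK] = 5/2
[PNH]:[RYK] = 2/7:5/2 = 4/35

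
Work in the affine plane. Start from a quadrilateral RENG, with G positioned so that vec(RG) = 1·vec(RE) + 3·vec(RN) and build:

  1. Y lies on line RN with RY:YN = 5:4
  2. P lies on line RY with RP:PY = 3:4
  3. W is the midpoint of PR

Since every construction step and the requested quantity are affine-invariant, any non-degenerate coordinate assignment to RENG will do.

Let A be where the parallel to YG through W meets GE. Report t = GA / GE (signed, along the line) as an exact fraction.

Choose coordinates R = (0, 0), E = (1, 0), N = (0, 1), G = (1, 3).
1. Y lies on line RN with RY:YN = 5:4 ⇒ Y = (0, 5/9)
2. P lies on line RY with RP:PY = 3:4 ⇒ P = (0, 5/21)
3. W is the midpoint of PR ⇒ W = (0, 5/42)
through W parallel to YG: direction (1, 22/9); meets GE at A = (1, 323/126)
A = G + t·(E−G) with t = 55/378

t = 55/378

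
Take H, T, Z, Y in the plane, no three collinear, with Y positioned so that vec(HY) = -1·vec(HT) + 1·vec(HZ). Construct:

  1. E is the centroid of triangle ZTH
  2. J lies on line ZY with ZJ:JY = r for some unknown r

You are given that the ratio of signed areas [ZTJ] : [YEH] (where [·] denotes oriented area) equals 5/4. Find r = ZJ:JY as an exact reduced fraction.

r = 5

Set H = (0, 0), T = (1, 0), Z = (0, 1), Y = (-1, 1); any affine frame gives the same invariant.
1. E is the centroid of triangle ZTH ⇒ E = (1/3, 1/3)
2. With ZJ:JY = r, write λ = r/(r+1) so J = Z + λ·(Y−Z); J is affine-linear in λ
Every point depending on J is an affine combination of J and λ-independent points, so each such coordinate is linear in λ; the λ² term in each signed area is a multiple of (Y−Z)×(Y−Z) = 0, so 2·[ZTJ] and 2·[YEH] are each linear in λ. Evaluating at λ=0 and λ=1:
  2·[ZTJ] = −λ,   2·[YEH] = -2/3
So [ZTJ]:[YEH] = (−λ) / (-2/3). Setting this equal to 5/4:
  −λ = 5/4·(-2/3)  ⇒  λ = 5/6
Then r = λ/(1−λ) = (5/6)/(1/6) = 5. Check: with r = 5, J = (-5/6, 1) and [ZTJ]:[YEH] = 5/4 as required.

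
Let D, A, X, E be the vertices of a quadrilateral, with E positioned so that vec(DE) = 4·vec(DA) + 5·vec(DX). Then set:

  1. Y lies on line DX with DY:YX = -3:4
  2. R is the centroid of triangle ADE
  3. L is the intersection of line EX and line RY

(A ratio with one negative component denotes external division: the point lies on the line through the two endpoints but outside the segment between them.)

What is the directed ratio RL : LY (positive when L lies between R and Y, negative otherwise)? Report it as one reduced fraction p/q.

RL:LY = -1/4

Work in coordinates with D = (0, 0), A = (1, 0), X = (0, 1), E = (4, 5).
1. Y lies on line DX with DY:YX = -3:4 ⇒ Y = (0, -3)
2. R is the centroid of triangle ADE ⇒ R = (5/3, 5/3)
3. L is the intersection of line EX and line RY ⇒ L = (20/9, 29/9)
L = R + t·(Y−R) with t = -1/3, so RL:LY = t:(1−t) = -1/3:4/3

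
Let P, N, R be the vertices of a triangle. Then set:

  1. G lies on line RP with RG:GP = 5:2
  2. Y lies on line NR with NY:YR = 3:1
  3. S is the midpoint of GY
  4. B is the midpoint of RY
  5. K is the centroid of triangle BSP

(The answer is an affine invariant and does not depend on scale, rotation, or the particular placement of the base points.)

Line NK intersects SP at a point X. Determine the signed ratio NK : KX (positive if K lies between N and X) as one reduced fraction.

NK:KX = -179/5

Set P = (0, 0), N = (1, 0), R = (0, 1); any affine frame gives the same invariant.
1. G lies on line RP with RG:GP = 5:2 ⇒ G = (0, 2/7)
2. Y lies on line NR with NY:YR = 3:1 ⇒ Y = (1/4, 3/4)
3. S is the midpoint of GY ⇒ S = (1/8, 29/56)
4. B is the midpoint of RY ⇒ B = (1/8, 7/8)
5. K is the centroid of triangle BSP ⇒ K = (1/12, 13/28)
line NK meets SP at X = (39/358, 1131/2506)
K = N + t·(X−N) with t = 179/174, so NK:KX = 179/174:-5/174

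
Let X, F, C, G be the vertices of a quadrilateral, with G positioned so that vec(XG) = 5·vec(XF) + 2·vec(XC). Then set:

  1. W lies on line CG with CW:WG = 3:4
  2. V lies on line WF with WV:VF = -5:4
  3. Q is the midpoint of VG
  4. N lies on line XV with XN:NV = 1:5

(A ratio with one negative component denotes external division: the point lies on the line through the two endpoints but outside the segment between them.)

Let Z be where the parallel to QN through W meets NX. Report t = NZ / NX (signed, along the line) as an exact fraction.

Set X = (0, 0), F = (1, 0), C = (0, 1), G = (5, 2); any affine frame gives the same invariant.
1. W lies on line CG with CW:WG = 3:4 ⇒ W = (15/7, 10/7)
2. V lies on line WF with WV:VF = -5:4 ⇒ V = (-25/7, -40/7)
3. Q is the midpoint of VG ⇒ Q = (5/7, -13/7)
4. N lies on line XV with XN:NV = 1:5 ⇒ N = (-25/42, -20/21)
through W parallel to QN: direction (-55/42, 19/21); meets NX at Z = (80/63, 128/63)
Z = N + t·(X−N) with t = 47/15

t = 47/15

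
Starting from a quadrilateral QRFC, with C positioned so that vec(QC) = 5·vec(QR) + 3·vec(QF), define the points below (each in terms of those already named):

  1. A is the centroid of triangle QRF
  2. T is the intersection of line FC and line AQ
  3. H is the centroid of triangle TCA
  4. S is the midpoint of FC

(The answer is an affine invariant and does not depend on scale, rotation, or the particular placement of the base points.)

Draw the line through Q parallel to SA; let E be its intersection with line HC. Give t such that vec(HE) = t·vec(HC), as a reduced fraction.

Set Q = (0, 0), R = (1, 0), F = (0, 1), C = (5, 3); any affine frame gives the same invariant.
1. A is the centroid of triangle QRF ⇒ A = (1/3, 1/3)
2. T is the intersection of line FC and line AQ ⇒ T = (5/3, 5/3)
3. H is the centroid of triangle TCA ⇒ H = (7/3, 5/3)
4. S is the midpoint of FC ⇒ S = (5/2, 2)
through Q parallel to SA: direction (-13/6, -5/3); meets HC at E = (13/7, 10/7)
E = H + t·(C−H) with t = -5/28

t = -5/28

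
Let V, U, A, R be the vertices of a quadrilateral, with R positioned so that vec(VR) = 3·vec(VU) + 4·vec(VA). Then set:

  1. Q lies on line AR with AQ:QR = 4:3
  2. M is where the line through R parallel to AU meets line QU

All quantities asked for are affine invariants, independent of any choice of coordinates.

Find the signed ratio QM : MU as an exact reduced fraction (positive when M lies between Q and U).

Work in coordinates with V = (0, 0), U = (1, 0), A = (0, 1), R = (3, 4).
1. Q lies on line AR with AQ:QR = 4:3 ⇒ Q = (12/7, 19/7)
2. M is where the line through R parallel to AU meets line QU ⇒ M = (9/4, 19/4)
M = Q + t·(U−Q) with t = -3/4, so QM:MU = t:(1−t) = -3/4:7/4

QM:MU = -3/7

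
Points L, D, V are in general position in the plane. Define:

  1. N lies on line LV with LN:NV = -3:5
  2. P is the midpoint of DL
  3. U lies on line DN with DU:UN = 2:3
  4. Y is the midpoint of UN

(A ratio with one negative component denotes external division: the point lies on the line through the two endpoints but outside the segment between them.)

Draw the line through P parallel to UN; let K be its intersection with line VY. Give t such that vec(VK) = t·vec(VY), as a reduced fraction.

t = 7/10

Assign L = (0, 0), D = (1, 0), V = (0, 1) — the answer is frame-independent, so this choice is without loss of generality.
1. N lies on line LV with LN:NV = -3:5 ⇒ N = (0, -3/2)
2. P is the midpoint of DL ⇒ P = (1/2, 0)
3. U lies on line DN with DU:UN = 2:3 ⇒ U = (3/5, -3/5)
4. Y is the midpoint of UN ⇒ Y = (3/10, -21/20)
through P parallel to UN: direction (-3/5, -9/10); meets VY at K = (21/100, -87/200)
K = V + t·(Y−V) with t = 7/10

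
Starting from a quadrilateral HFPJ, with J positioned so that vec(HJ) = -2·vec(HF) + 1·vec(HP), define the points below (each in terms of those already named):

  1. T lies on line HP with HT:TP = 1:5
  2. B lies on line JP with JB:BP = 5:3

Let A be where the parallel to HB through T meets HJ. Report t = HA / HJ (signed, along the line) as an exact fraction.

Assign H = (0, 0), F = (1, 0), P = (0, 1), J = (-2, 1) — the answer is frame-independent, so this choice is without loss of generality.
1. T lies on line HP with HT:TP = 1:5 ⇒ T = (0, 1/6)
2. B lies on line JP with JB:BP = 5:3 ⇒ B = (-3/4, 1)
through T parallel to HB: direction (-3/4, 1); meets HJ at A = (1/5, -1/10)
A = H + t·(J−H) with t = -1/10

t = -1/10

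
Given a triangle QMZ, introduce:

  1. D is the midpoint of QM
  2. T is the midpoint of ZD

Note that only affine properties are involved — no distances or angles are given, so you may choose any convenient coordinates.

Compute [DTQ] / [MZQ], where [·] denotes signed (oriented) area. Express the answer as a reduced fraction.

[DTQ]:[MZQ] = 1/4

Choose coordinates Q = (0, 0), M = (1, 0), Z = (0, 1).
1. D is the midpoint of QM ⇒ D = (1/2, 0)
2. T is the midpoint of ZD ⇒ T = (1/4, 1/2)
2·[DTQ] = 1/4, 2·[MZQ] = 1
[DTQ]:[MZQ] = 1/4:1 = 1/4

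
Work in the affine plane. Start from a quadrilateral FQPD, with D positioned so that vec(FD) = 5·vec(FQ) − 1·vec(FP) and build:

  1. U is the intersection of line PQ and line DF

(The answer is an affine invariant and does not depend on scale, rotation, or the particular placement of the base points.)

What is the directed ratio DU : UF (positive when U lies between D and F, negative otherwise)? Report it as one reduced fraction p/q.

DU:UF = 3

Set F = (0, 0), Q = (1, 0), P = (0, 1), D = (5, -1); any affine frame gives the same invariant.
1. U is the intersection of line PQ and line DF ⇒ U = (5/4, -1/4)
U = D + t·(F−D) with t = 3/4, so DU:UF = t:(1−t) = 3/4:1/4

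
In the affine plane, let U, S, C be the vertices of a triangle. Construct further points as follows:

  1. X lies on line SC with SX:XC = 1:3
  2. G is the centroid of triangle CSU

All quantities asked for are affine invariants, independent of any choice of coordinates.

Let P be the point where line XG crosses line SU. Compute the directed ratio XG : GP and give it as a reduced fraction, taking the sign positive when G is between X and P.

XG:GP = -1/4

Set U = (0, 0), S = (1, 0), C = (0, 1); any affine frame gives the same invariant.
1. X lies on line SC with SX:XC = 1:3 ⇒ X = (3/4, 1/4)
2. G is the centroid of triangle CSU ⇒ G = (1/3, 1/3)
line XG meets SU at P = (2, 0)
G = X + t·(P−X) with t = -1/3, so XG:GP = -1/3:4/3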